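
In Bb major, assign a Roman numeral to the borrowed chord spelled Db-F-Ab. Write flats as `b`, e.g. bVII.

Db is the lowered form of scale degree 3 in Bb major (the diatonic degree 3 is D). Db–F–Ab is a major chord — the form found in Bb minor, not the diatonic iii (Dm). Borrowed into Bb major it is written bIII.

bIII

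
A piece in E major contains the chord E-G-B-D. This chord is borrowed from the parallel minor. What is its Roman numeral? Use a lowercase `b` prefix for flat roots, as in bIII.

i7

E is scale degree 1 in E major. Diatonically E major has E (I) on that degree; E–G–B–D is instead the minor-seventh chord native to E minor, so it takes the label i7.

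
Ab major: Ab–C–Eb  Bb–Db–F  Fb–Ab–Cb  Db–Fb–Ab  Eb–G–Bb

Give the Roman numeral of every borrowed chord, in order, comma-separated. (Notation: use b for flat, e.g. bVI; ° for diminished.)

The diatonic triads in Ab major are Ab, Bbm, Cm, Db, Eb, Fm, Gdim. Ab–C–Eb = Ab, Bb–Db–F = Bbm and Eb–G–Bb = Eb all belong to that set. But Fb–Ab–Cb is foreign: the diatonic vi on degree 6 is Fm, whereas Fb comes from Ab minor. It is labeled bVI. Db–Fb–Ab doesn't fit — on degree 4 Ab major would have Db (IV). Dbm is the degree-4 chord of Ab minor, so it is the borrowed iv.

bVI, iv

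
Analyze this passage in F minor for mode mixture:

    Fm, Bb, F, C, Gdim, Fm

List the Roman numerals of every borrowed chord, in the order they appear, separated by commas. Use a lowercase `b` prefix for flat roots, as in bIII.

IV, I

In F minor (with V from harmonic minor) the diatonic chords are Fm, Gdim, Ab, Bbm, C, Db, Eb. Fm, C and Gdim all belong to that set. But Bb (Bb–D–F) is foreign: the diatonic iv on degree 4 is Bbm, whereas Bb comes from F major. It is labeled IV. F (F–A–C) is not: scale degree 1 in F minor carries Fm (i). In F major the chord on that degree is F, so here it functions as I, borrowed from the parallel major.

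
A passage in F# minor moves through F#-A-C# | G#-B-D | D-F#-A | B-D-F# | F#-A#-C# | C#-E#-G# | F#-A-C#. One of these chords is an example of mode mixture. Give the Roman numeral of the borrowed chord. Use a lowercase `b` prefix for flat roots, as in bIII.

F# minor has the diatonic set F#m, G#dim, A, Bm, C#, D, E (with V from harmonic minor). Of the given chords, F#–A–C# = F#m, G#–B–D = G#dim, D–F#–A = D, B–D–F# = Bm and C#–E#–G# = C# are diatonic. F#–A#–C# doesn't fit — on degree 1 F# minor would have F#m (i). F# is the degree-1 chord of F# major, so it is the borrowed I.

I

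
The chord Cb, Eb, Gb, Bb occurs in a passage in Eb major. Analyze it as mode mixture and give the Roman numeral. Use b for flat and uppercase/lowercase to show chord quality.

Cb is the lowered form of scale degree 6 in Eb major (the diatonic degree 6 is C). The diatonic chord on degree 6 would be Cm (vi), but Cb–Eb–Gb–Bb is the major-seventh chord from Eb minor. As a borrowed chord it is labeled bVImaj7.

bVImaj7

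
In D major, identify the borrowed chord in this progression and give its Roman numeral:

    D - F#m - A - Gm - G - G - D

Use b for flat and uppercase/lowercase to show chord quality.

iv

In D major the diatonic chords are D, Em, F#m, G, A, Bm, C#dim. D, F#m, A and G all belong to that set. But Gm (G–Bb–D) is foreign: the diatonic IV on degree 4 is G, whereas Gm comes from D minor. It is labeled iv.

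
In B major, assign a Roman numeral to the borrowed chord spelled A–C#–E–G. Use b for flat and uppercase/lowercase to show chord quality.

bVII7

In B major scale degree 7 is A#; A is its lowered form, from B minor. Diatonically B major has A#dim (vii°) on that degree; A–C#–E–G is instead the dominant-seventh chord native to B minor, so it takes the label bVII7.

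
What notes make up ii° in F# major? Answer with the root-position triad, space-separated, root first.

G# B D

The root, G#, is scale degree 2 — the same note in F# major and F# minor; only the chord quality changes. Stacking thirds in F# minor on G# gives G#–B–D.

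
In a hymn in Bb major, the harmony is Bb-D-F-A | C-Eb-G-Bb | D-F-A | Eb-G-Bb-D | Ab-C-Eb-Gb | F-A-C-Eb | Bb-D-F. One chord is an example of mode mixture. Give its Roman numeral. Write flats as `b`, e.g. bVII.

bVII7

The diatonic triads in Bb major are Bb, Cm, Dm, Eb, F, Gm, Adim. Bb–D–F–A = Bbmaj7, C–Eb–G–Bb = Cm7, D–F–A = Dm, Eb–G–Bb–D = Ebmaj7, F–A–C–Eb = F7 and Bb–D–F = Bb all belong to that set. Ab–C–Eb–Gb doesn't fit — on degree 7 Bb major would have Adim (vii°). Ab7 is the degree-7 chord of Bb minor, so it is the borrowed bVII7.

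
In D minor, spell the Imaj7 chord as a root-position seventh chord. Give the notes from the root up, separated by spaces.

The root, D, is scale degree 1 — the same note in D minor and D major; only the chord quality changes. In D major the chord on D is D–F#–A–C#.

D F# A C#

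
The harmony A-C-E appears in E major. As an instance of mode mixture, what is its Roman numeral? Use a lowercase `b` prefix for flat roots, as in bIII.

iv

The root A is the diatonic 4th degree of E major; the borrowing shows in the chord quality. A–C–E is a minor chord — the form found in E minor, not the diatonic IV (A). Borrowed into E major it is written iv.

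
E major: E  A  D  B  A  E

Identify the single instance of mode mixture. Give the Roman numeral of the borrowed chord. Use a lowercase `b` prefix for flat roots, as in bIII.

bVII

E major has the diatonic set E, F#m, G#m, A, B, C#m, D#dim. E, A and B all belong to that set. But D (D–F#–A) is foreign: the diatonic vii° on degree 7 is D#dim, whereas D comes from E minor. It is labeled bVII.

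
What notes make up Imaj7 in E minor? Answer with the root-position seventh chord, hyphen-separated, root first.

The root, E, is scale degree 1 — the same note in E minor and E major; only the chord quality changes. Building the major-seventh chord from the parallel major on E: E–G#–B–D#.

E-G#-B-D#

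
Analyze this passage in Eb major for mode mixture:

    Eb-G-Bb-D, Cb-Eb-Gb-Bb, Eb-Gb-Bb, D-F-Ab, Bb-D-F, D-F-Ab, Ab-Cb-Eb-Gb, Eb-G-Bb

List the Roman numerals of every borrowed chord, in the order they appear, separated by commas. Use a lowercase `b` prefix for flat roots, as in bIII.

bVImaj7, i, iv7

Eb major has the diatonic set Eb, Fm, Gm, Ab, Bb, Cm, Ddim. Of the given chords, Eb–G–Bb–D = Ebmaj7, D–F–Ab = Ddim, Bb–D–F = Bb and Eb–G–Bb = Eb are diatonic. Cb–Eb–Gb–Bb doesn't fit — on degree 6 Eb major would have Cm (vi). Cbmaj7 is the degree-6 chord of Eb minor, so it is the borrowed bVImaj7. Eb–Gb–Bb doesn't fit — on degree 1 Eb major would have Eb (I). Ebm is the degree-1 chord of Eb minor, so it is the borrowed i. But Ab–Cb–Eb–Gb is foreign: the diatonic IV on degree 4 is Ab, whereas Abm7 comes from Eb minor. It is labeled iv7.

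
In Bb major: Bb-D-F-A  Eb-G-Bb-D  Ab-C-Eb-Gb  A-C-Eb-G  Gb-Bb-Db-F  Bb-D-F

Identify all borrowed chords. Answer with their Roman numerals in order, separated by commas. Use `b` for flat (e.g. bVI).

bVII7, bVImaj7

The diatonic triads in Bb major are Bb, Cm, Dm, Eb, F, Gm, Adim. Bb–D–F–A = Bbmaj7, Eb–G–Bb–D = Ebmaj7, A–C–Eb–G = Am7b5 and Bb–D–F = Bb are all diatonic. But Ab–C–Eb–Gb is foreign: the diatonic vii° on degree 7 is Adim, whereas Ab7 comes from Bb minor. It is labeled bVII7. Gb–Bb–Db–F doesn't fit — on degree 6 Bb major would have Gm (vi). Gbmaj7 is the degree-6 chord of Bb minor, so it is the borrowed bVImaj7.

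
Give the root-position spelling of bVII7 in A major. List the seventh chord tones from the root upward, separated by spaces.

G B D F

bVII7 is built on the lowered scale degree 7. In A major degree 7 is G#; lowered it becomes G. Building the dominant-seventh chord from the parallel minor on G: G–B–D–F.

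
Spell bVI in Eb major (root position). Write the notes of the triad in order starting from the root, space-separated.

bVI is built on the lowered scale degree 6. In Eb major degree 6 is C; lowered it becomes Cb. In Eb minor the chord on Cb is Cb–Eb–Gb.

Cb Eb Gb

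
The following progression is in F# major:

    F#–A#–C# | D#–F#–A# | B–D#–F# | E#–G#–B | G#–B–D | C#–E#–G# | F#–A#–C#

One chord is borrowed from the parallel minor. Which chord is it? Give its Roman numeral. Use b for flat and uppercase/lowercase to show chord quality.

ii°

F# major has the diatonic set F#, G#m, A#m, B, C#, D#m, E#dim. Of the given chords, F#–A#–C# = F#, D#–F#–A# = D#m, B–D#–F# = B, E#–G#–B = E#dim and C#–E#–G# = C# are diatonic. G#–B–D is not: scale degree 2 in F# major carries G#m (ii). In F# minor the chord on that degree is G#dim, so here it functions as ii°, borrowed from the parallel minor.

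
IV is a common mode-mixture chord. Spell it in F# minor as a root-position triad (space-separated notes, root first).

The root, B, is scale degree 4 — the same note in F# minor and F# major; only the chord quality changes. Stacking thirds in F# major on B gives B–D#–F#.

B D# F#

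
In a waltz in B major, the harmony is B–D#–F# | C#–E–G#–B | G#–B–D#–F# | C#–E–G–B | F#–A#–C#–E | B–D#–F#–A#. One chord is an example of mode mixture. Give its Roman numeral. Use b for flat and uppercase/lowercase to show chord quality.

iiø7

In B major the diatonic chords are B, C#m, D#m, E, F#, G#m, A#dim. Of the given chords, B–D#–F# = B, C#–E–G#–B = C#m7, G#–B–D#–F# = G#m7, F#–A#–C#–E = F#7 and B–D#–F#–A# = Bmaj7 are diatonic. C#–E–G–B doesn't fit — on degree 2 B major would have C#m (ii). C#m7b5 is the degree-2 chord of B minor, so it is the borrowed iiø7.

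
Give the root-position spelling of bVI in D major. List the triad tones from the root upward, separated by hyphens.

Bb-D-F

bVI is built on the lowered scale degree 6. In D major degree 6 is B; lowered it becomes Bb. Stacking thirds in D minor on Bb gives Bb–D–F.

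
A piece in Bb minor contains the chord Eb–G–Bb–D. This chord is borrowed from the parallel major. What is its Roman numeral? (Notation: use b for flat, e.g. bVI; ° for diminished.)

The root Eb is the diatonic 4th degree of Bb minor; the borrowing shows in the chord quality. The diatonic chord on degree 4 would be Ebm (iv), but Eb–G–Bb–D is the major-seventh chord from Bb major. As a borrowed chord it is labeled IVmaj7.

IVmaj7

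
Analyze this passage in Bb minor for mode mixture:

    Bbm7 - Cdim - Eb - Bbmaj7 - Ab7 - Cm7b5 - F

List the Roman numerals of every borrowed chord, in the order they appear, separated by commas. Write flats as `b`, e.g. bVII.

IV, Imaj7

Bb minor has the diatonic set Bbm, Cdim, Db, Ebm, F, Gb, Ab (with V from harmonic minor). Bbm7, Cdim, Ab7, Cm7b5 and F are all diatonic. But Eb (Eb–G–Bb) is foreign: the diatonic iv on degree 4 is Ebm, whereas Eb comes from Bb major. It is labeled IV. But Bbmaj7 (Bb–D–F–A) is foreign: the diatonic i on degree 1 is Bbm, whereas Bbmaj7 comes from Bb major. It is labeled Imaj7.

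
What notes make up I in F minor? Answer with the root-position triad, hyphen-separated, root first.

I is built on scale degree 1, which is F in both F minor and its parallel. Stacking thirds in F major on F gives F–A–C.

F-A-C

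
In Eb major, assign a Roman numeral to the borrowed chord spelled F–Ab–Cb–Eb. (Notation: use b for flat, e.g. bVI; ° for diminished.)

F is scale degree 2 in Eb major. The diatonic chord on degree 2 would be Fm (ii), but F–Ab–Cb–Eb is the half-diminished-seventh chord from Eb minor. As a borrowed chord it is labeled iiø7.

iiø7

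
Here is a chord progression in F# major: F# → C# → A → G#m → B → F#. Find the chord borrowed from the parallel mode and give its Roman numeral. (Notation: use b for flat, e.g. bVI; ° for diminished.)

F# major has the diatonic set F#, G#m, A#m, B, C#, D#m, E#dim. F#, C#, G#m and B are all diatonic. But A (A–C#–E) is foreign: the diatonic iii on degree 3 is A#m, whereas A comes from F# minor. It is labeled bIII.

bIII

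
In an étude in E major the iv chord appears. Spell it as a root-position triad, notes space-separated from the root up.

A C E

iv is built on scale degree 4, which is A in both E major and its parallel. Building the minor chord from the parallel minor on A: A–C–E.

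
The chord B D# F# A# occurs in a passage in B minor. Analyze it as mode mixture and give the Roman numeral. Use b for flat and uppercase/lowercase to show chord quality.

Imaj7

B is scale degree 1 in B minor. Diatonically B minor has Bm (i) on that degree; B–D#–F#–A# is instead the major-seventh chord native to B major, so it takes the label Imaj7.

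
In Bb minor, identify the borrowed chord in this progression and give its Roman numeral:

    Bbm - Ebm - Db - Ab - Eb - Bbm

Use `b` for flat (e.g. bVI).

The diatonic triads in Bb minor (with V from harmonic minor) are Bbm, Cdim, Db, Ebm, F, Gb, Ab. Of the given chords, Bbm, Ebm, Db and Ab are diatonic. Eb (Eb–G–Bb) doesn't fit — on degree 4 Bb minor would have Ebm (iv). Eb is the degree-4 chord of Bb major, so it is the borrowed IV.

IV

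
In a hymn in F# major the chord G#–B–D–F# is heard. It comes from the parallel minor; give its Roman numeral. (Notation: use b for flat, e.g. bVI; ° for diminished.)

iiø7

G# is scale degree 2 in F# major. G#–B–D–F# is a half-diminished-seventh chord — the form found in F# minor, not the diatonic ii (G#m). Borrowed into F# major it is written iiø7.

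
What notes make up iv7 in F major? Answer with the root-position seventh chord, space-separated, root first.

Bb Db F Ab

iv7 is built on scale degree 4, which is Bb in both F major and its parallel. Stacking thirds in F minor on Bb gives Bb–Db–F–Ab.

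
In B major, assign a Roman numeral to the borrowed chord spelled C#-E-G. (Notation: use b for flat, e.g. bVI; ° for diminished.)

The root C# is the diatonic 2nd degree of B major; the borrowing shows in the chord quality. The diatonic chord on degree 2 would be C#m (ii), but C#–E–G is the diminished chord from B minor. As a borrowed chord it is labeled ii°.

ii°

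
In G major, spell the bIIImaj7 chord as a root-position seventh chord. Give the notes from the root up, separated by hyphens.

Bb-D-F-A

bIIImaj7 is built on the lowered scale degree 3. In G major degree 3 is B; lowered it becomes Bb. Stacking thirds in G minor on Bb gives Bb–D–F–A.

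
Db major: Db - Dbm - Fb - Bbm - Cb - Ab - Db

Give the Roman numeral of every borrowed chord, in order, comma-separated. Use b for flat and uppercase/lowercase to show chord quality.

i, bIII, bVII

Db major has the diatonic set Db, Ebm, Fm, Gb, Ab, Bbm, Cdim. Db, Bbm and Ab all belong to that set. But Dbm (Db–Fb–Ab) is foreign: the diatonic I on degree 1 is Db, whereas Dbm comes from Db minor. It is labeled i. Fb (Fb–Ab–Cb) is not: scale degree 3 in Db major carries Fm (iii). In Db minor the chord on that degree is Fb, so here it functions as bIII, borrowed from the parallel minor. Cb (Cb–Eb–Gb) doesn't fit — on degree 7 Db major would have Cdim (vii°). Cb is the degree-7 chord of Db minor, so it is the borrowed bVII.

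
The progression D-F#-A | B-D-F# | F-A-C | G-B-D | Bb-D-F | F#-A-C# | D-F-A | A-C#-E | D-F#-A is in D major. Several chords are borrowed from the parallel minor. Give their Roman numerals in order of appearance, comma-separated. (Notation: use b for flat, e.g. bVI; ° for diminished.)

bIII, bVI, i

In D major the diatonic chords are D, Em, F#m, G, A, Bm, C#dim. D–F#–A = D, B–D–F# = Bm, G–B–D = G, F#–A–C# = F#m and A–C#–E = A all belong to that set. F–A–C is not: scale degree 3 in D major carries F#m (iii). In D minor the chord on that degree is F, so here it functions as bIII, borrowed from the parallel minor. Bb–D–F is not: scale degree 6 in D major carries Bm (vi). In D minor the chord on that degree is Bb, so here it functions as bVI, borrowed from the parallel minor. D–F–A is not: scale degree 1 in D major carries D (I). In D minor the chord on that degree is Dm, so here it functions as i, borrowed from the parallel minor.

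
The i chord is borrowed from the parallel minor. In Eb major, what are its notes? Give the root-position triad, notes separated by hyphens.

The root, Eb, is scale degree 1 — the same note in Eb major and Eb minor; only the chord quality changes. Stacking thirds in Eb minor on Eb gives Eb–Gb–Bb.

Eb-Gb-Bb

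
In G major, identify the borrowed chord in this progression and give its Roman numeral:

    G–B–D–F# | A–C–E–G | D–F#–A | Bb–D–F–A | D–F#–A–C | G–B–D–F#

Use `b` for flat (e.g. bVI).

bIIImaj7

In G major the diatonic chords are G, Am, Bm, C, D, Em, F#dim. G–B–D–F# = Gmaj7, A–C–E–G = Am7, D–F#–A = D and D–F#–A–C = D7 all belong to that set. Bb–D–F–A doesn't fit — on degree 3 G major would have Bm (iii). Bbmaj7 is the degree-3 chord of G minor, so it is the borrowed bIIImaj7.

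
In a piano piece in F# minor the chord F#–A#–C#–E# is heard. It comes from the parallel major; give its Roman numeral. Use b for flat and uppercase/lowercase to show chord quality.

F# is scale degree 1 in F# minor. F#–A#–C#–E# is a major-seventh chord — the form found in F# major, not the diatonic i (F#m). Borrowed into F# minor it is written Imaj7.

Imaj7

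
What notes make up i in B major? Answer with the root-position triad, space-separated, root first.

B D F#

i is built on scale degree 1, which is B in both B major and its parallel. Stacking thirds in B minor on B gives B–D–F#.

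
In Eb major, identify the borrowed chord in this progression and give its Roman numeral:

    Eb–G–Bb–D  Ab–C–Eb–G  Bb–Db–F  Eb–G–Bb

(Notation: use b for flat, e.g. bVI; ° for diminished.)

In Eb major the diatonic chords are Eb, Fm, Gm, Ab, Bb, Cm, Ddim. Eb–G–Bb–D = Ebmaj7, Ab–C–Eb–G = Abmaj7 and Eb–G–Bb = Eb all belong to that set. Bb–Db–F doesn't fit — on degree 5 Eb major would have Bb (V). Bbm is the degree-5 chord of Eb minor, so it is the borrowed v.

v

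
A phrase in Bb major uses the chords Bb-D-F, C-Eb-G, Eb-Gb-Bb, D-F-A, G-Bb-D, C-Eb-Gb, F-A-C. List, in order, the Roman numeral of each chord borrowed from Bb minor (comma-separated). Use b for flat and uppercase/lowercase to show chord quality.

iv, ii°

Bb major has the diatonic set Bb, Cm, Dm, Eb, F, Gm, Adim. Of the given chords, Bb–D–F = Bb, C–Eb–G = Cm, D–F–A = Dm, G–Bb–D = Gm and F–A–C = F are diatonic. Eb–Gb–Bb is not: scale degree 4 in Bb major carries Eb (IV). In Bb minor the chord on that degree is Ebm, so here it functions as iv, borrowed from the parallel minor. But C–Eb–Gb is foreign: the diatonic ii on degree 2 is Cm, whereas Cdim comes from Bb minor. It is labeled ii°.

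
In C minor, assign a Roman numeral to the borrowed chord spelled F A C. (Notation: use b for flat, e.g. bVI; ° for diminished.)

F is scale degree 4 in C minor. The diatonic chord on degree 4 would be Fm (iv), but F–A–C is the major chord from C major. As a borrowed chord it is labeled IV.

IV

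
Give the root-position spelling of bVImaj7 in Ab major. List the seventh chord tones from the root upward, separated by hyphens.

Fb-Ab-Cb-Eb

Scale degree 6 in Ab major is F. bVImaj7 uses the lowered form, Fb, taken from Ab minor. Stacking thirds in Ab minor on Fb gives Fb–Ab–Cb–Eb.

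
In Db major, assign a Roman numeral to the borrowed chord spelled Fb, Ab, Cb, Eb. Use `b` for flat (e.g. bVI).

The root Fb is the lowered 3rd scale degree — diatonically Db major has F there. Diatonically Db major has Fm (iii) on that degree; Fb–Ab–Cb–Eb is instead the major-seventh chord native to Db minor, so it takes the label bIIImaj7.

bIIImaj7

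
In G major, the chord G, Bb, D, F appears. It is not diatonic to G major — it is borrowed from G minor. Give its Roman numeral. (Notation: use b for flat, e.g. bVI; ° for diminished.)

G is scale degree 1 in G major. The diatonic chord on degree 1 would be G (I), but G–Bb–D–F is the minor-seventh chord from G minor. As a borrowed chord it is labeled i7.

i7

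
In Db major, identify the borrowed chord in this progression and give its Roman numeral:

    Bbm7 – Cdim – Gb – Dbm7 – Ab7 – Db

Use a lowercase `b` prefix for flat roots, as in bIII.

i7

In Db major the diatonic chords are Db, Ebm, Fm, Gb, Ab, Bbm, Cdim. Bbm7, Cdim, Gb, Ab7 and Db all belong to that set. Dbm7 (Db–Fb–Ab–Cb) doesn't fit — on degree 1 Db major would have Db (I). Dbm7 is the degree-1 chord of Db minor, so it is the borrowed i7.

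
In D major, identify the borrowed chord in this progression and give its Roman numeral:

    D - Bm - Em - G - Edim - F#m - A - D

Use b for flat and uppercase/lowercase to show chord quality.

ii°

The diatonic triads in D major are D, Em, F#m, G, A, Bm, C#dim. D, Bm, Em, G, F#m and A are all diatonic. But Edim (E–G–Bb) is foreign: the diatonic ii on degree 2 is Em, whereas Edim comes from D minor. It is labeled ii°.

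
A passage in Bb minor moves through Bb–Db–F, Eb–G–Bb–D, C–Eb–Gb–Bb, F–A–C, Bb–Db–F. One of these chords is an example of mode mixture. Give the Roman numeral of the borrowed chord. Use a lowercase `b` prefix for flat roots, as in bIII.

IVmaj7

The diatonic triads in Bb minor (with V from harmonic minor) are Bbm, Cdim, Db, Ebm, F, Gb, Ab. Bb–Db–F = Bbm, C–Eb–Gb–Bb = Cm7b5 and F–A–C = F all belong to that set. Eb–G–Bb–D is not: scale degree 4 in Bb minor carries Ebm (iv). In Bb major the chord on that degree is Ebmaj7, so here it functions as IVmaj7, borrowed from the parallel major.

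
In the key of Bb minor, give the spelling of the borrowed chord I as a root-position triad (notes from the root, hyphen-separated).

The root, Bb, is scale degree 1 — the same note in Bb minor and Bb major; only the chord quality changes. In Bb major the chord on Bb is Bb–D–F.

Bb-D-F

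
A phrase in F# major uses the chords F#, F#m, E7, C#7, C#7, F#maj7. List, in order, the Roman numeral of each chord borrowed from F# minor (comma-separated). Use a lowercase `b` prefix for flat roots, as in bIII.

i, bVII7

The diatonic triads in F# major are F#, G#m, A#m, B, C#, D#m, E#dim. F#, C#7 and F#maj7 are all diatonic. F#m (F#–A–C#) doesn't fit — on degree 1 F# major would have F# (I). F#m is the degree-1 chord of F# minor, so it is the borrowed i. E7 (E–G#–B–D) is not: scale degree 7 in F# major carries E#dim (vii°). In F# minor the chord on that degree is E7, so here it functions as bVII7, borrowed from the parallel minor.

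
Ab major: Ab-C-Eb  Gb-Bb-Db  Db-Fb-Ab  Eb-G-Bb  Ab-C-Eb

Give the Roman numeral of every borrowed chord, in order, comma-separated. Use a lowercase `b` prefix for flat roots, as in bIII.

bVII, iv

The diatonic triads in Ab major are Ab, Bbm, Cm, Db, Eb, Fm, Gdim. Of the given chords, Ab–C–Eb = Ab and Eb–G–Bb = Eb are diatonic. Gb–Bb–Db doesn't fit — on degree 7 Ab major would have Gdim (vii°). Gb is the degree-7 chord of Ab minor, so it is the borrowed bVII. Db–Fb–Ab doesn't fit — on degree 4 Ab major would have Db (IV). Dbm is the degree-4 chord of Ab minor, so it is the borrowed iv.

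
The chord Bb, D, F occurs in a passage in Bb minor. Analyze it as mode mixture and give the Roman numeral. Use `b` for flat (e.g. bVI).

I

The root Bb is the diatonic 1st degree of Bb minor; the borrowing shows in the chord quality. Diatonically Bb minor has Bbm (i) on that degree; Bb–D–F is instead the major chord native to Bb major, so it takes the label I.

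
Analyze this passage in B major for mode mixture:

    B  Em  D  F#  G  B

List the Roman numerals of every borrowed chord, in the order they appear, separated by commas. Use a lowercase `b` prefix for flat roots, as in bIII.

iv, bIII, bVI

The diatonic triads in B major are B, C#m, D#m, E, F#, G#m, A#dim. Of the given chords, B and F# are diatonic. Em (E–G–B) doesn't fit — on degree 4 B major would have E (IV). Em is the degree-4 chord of B minor, so it is the borrowed iv. D (D–F#–A) doesn't fit — on degree 3 B major would have D#m (iii). D is the degree-3 chord of B minor, so it is the borrowed bIII. G (G–B–D) is not: scale degree 6 in B major carries G#m (vi). In B minor the chord on that degree is G, so here it functions as bVI, borrowed from the parallel minor.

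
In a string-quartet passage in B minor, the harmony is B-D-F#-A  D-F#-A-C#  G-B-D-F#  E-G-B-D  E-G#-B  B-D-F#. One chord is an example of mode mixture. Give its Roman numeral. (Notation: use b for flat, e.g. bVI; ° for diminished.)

B minor has the diatonic set Bm, C#dim, D, Em, F#, G, A (with V from harmonic minor). B–D–F#–A = Bm7, D–F#–A–C# = Dmaj7, G–B–D–F# = Gmaj7, E–G–B–D = Em7 and B–D–F# = Bm all belong to that set. E–G#–B doesn't fit — on degree 4 B minor would have Em (iv). E is the degree-4 chord of B major, so it is the borrowed IV.

IV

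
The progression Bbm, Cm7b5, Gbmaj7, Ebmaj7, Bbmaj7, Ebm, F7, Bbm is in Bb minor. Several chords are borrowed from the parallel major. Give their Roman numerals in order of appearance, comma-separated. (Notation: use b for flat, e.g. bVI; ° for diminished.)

IVmaj7, Imaj7

The diatonic triads in Bb minor (with V from harmonic minor) are Bbm, Cdim, Db, Ebm, F, Gb, Ab. Bbm, Cm7b5, Gbmaj7, Ebm and F7 all belong to that set. But Ebmaj7 (Eb–G–Bb–D) is foreign: the diatonic iv on degree 4 is Ebm, whereas Ebmaj7 comes from Bb major. It is labeled IVmaj7. Bbmaj7 (Bb–D–F–A) doesn't fit — on degree 1 Bb minor would have Bbm (i). Bbmaj7 is the degree-1 chord of Bb major, so it is the borrowed Imaj7.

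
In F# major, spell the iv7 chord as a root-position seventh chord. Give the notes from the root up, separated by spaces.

B D F# A

The root, B, is scale degree 4 — the same note in F# major and F# minor; only the chord quality changes. Building the minor-seventh chord from the parallel minor on B: B–D–F#–A.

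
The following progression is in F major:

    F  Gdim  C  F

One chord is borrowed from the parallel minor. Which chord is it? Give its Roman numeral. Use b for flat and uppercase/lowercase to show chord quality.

In F major the diatonic chords are F, Gm, Am, Bb, C, Dm, Edim. F and C are both diatonic. Gdim (G–Bb–Db) is not: scale degree 2 in F major carries Gm (ii). In F minor the chord on that degree is Gdim, so here it functions as ii°, borrowed from the parallel minor.

ii°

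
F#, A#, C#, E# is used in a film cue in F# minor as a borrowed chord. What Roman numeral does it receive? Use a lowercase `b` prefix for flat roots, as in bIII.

Imaj7

F# is scale degree 1 in F# minor. The diatonic chord on degree 1 would be F#m (i), but F#–A#–C#–E# is the major-seventh chord from F# major. As a borrowed chord it is labeled Imaj7.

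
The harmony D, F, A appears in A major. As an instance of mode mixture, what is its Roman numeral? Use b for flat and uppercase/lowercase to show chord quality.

iv

The root D is the diatonic 4th degree of A major; the borrowing shows in the chord quality. Diatonically A major has D (IV) on that degree; D–F–A is instead the minor chord native to A minor, so it takes the label iv.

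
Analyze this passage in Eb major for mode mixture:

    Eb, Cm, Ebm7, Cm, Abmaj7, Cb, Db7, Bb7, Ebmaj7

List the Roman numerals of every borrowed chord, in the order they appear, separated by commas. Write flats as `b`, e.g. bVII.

i7, bVI, bVII7

In Eb major the diatonic chords are Eb, Fm, Gm, Ab, Bb, Cm, Ddim. Of the given chords, Eb, Cm, Abmaj7, Bb7 and Ebmaj7 are diatonic. But Ebm7 (Eb–Gb–Bb–Db) is foreign: the diatonic I on degree 1 is Eb, whereas Ebm7 comes from Eb minor. It is labeled i7. Cb (Cb–Eb–Gb) is not: scale degree 6 in Eb major carries Cm (vi). In Eb minor the chord on that degree is Cb, so here it functions as bVI, borrowed from the parallel minor. But Db7 (Db–F–Ab–Cb) is foreign: the diatonic vii° on degree 7 is Ddim, whereas Db7 comes from Eb minor. It is labeled bVII7.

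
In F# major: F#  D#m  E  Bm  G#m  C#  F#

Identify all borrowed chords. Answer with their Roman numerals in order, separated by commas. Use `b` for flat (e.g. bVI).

bVII, iv

The diatonic triads in F# major are F#, G#m, A#m, B, C#, D#m, E#dim. F#, D#m, G#m and C# all belong to that set. E (E–G#–B) doesn't fit — on degree 7 F# major would have E#dim (vii°). E is the degree-7 chord of F# minor, so it is the borrowed bVII. But Bm (B–D–F#) is foreign: the diatonic IV on degree 4 is B, whereas Bm comes from F# minor. It is labeled iv.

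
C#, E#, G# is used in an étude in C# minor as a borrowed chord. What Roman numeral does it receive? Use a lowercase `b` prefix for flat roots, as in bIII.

I

C# is scale degree 1 in C# minor. C#–E#–G# is a major chord — the form found in C# major, not the diatonic i (C#m). Borrowed into C# minor it is written I.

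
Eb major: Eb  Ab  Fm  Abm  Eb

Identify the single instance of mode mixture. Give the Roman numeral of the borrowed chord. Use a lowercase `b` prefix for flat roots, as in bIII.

iv

In Eb major the diatonic chords are Eb, Fm, Gm, Ab, Bb, Cm, Ddim. Eb, Ab and Fm are all diatonic. Abm (Ab–Cb–Eb) is not: scale degree 4 in Eb major carries Ab (IV). In Eb minor the chord on that degree is Abm, so here it functions as iv, borrowed from the parallel minor.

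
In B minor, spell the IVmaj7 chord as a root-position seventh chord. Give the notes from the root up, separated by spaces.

E G# B D#

The root, E, is scale degree 4 — the same note in B minor and B major; only the chord quality changes. Stacking thirds in B major on E gives E–G#–B–D#.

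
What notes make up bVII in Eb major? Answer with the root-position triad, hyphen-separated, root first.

Db-F-Ab

The root of bVII is the lowered 7th degree: D becomes Db. In Eb minor the chord on Db is Db–F–Ab.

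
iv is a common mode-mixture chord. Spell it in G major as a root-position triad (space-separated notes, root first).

The root, C, is scale degree 4 — the same note in G major and G minor; only the chord quality changes. In G minor the chord on C is C–Eb–G.

C Eb G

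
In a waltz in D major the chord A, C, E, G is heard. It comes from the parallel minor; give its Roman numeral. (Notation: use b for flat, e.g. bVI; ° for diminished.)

v7

The root A is the diatonic 5th degree of D major; the borrowing shows in the chord quality. The diatonic chord on degree 5 would be A (V), but A–C–E–G is the minor-seventh chord from D minor. As a borrowed chord it is labeled v7.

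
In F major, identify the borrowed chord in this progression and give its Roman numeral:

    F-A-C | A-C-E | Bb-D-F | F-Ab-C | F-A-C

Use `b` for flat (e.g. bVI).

i

F major has the diatonic set F, Gm, Am, Bb, C, Dm, Edim. F–A–C = F, A–C–E = Am and Bb–D–F = Bb are all diatonic. F–Ab–C doesn't fit — on degree 1 F major would have F (I). Fm is the degree-1 chord of F minor, so it is the borrowed i.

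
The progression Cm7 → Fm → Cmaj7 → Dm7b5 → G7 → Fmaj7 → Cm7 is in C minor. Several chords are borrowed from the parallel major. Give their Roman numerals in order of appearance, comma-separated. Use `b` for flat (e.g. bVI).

Imaj7, IVmaj7

In C minor (with V from harmonic minor) the diatonic chords are Cm, Ddim, Eb, Fm, G, Ab, Bb. Cm7, Fm, Dm7b5 and G7 all belong to that set. Cmaj7 (C–E–G–B) is not: scale degree 1 in C minor carries Cm (i). In C major the chord on that degree is Cmaj7, so here it functions as Imaj7, borrowed from the parallel major. But Fmaj7 (F–A–C–E) is foreign: the diatonic iv on degree 4 is Fm, whereas Fmaj7 comes from C major. It is labeled IVmaj7.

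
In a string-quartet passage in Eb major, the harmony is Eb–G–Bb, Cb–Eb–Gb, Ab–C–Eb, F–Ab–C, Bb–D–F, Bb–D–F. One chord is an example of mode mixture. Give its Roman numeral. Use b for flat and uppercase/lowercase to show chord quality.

bVI

The diatonic triads in Eb major are Eb, Fm, Gm, Ab, Bb, Cm, Ddim. Of the given chords, Eb–G–Bb = Eb, Ab–C–Eb = Ab, F–Ab–C = Fm and Bb–D–F = Bb are diatonic. But Cb–Eb–Gb is foreign: the diatonic vi on degree 6 is Cm, whereas Cb comes from Eb minor. It is labeled bVI.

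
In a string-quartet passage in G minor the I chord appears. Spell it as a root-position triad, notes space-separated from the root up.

The root, G, is scale degree 1 — the same note in G minor and G major; only the chord quality changes. Building the major chord from the parallel major on G: G–B–D.

G B D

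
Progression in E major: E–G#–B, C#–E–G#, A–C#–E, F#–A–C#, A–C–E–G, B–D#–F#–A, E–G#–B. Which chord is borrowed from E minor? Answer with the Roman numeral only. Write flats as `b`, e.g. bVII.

In E major the diatonic chords are E, F#m, G#m, A, B, C#m, D#dim. E–G#–B = E, C#–E–G# = C#m, A–C#–E = A, F#–A–C# = F#m and B–D#–F#–A = B7 all belong to that set. A–C–E–G is not: scale degree 4 in E major carries A (IV). In E minor the chord on that degree is Am7, so here it functions as iv7, borrowed from the parallel minor.

iv7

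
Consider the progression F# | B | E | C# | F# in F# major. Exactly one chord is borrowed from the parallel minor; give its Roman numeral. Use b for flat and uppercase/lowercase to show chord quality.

The diatonic triads in F# major are F#, G#m, A#m, B, C#, D#m, E#dim. F#, B and C# all belong to that set. But E (E–G#–B) is foreign: the diatonic vii° on degree 7 is E#dim, whereas E comes from F# minor. It is labeled bVII.

bVII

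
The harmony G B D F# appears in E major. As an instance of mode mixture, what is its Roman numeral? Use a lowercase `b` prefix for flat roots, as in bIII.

G is the lowered form of scale degree 3 in E major (the diatonic degree 3 is G#). The diatonic chord on degree 3 would be G#m (iii), but G–B–D–F# is the major-seventh chord from E minor. As a borrowed chord it is labeled bIIImaj7.

bIIImaj7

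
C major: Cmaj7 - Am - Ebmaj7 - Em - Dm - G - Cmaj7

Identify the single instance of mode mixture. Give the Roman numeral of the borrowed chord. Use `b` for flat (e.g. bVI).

bIIImaj7

C major has the diatonic set C, Dm, Em, F, G, Am, Bdim. Of the given chords, Cmaj7, Am, Em, Dm and G are diatonic. Ebmaj7 (Eb–G–Bb–D) is not: scale degree 3 in C major carries Em (iii). In C minor the chord on that degree is Ebmaj7, so here it functions as bIIImaj7, borrowed from the parallel minor.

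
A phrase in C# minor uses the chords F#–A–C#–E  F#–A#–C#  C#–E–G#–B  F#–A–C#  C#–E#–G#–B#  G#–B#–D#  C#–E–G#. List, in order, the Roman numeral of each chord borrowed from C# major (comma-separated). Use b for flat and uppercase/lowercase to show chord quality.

IV, Imaj7

In C# minor (with V from harmonic minor) the diatonic chords are C#m, D#dim, E, F#m, G#, A, B. F#–A–C#–E = F#m7, C#–E–G#–B = C#m7, F#–A–C# = F#m, G#–B#–D# = G# and C#–E–G# = C#m are all diatonic. F#–A#–C# doesn't fit — on degree 4 C# minor would have F#m (iv). F# is the degree-4 chord of C# major, so it is the borrowed IV. C#–E#–G#–B# is not: scale degree 1 in C# minor carries C#m (i). In C# major the chord on that degree is C#maj7, so here it functions as Imaj7, borrowed from the parallel major.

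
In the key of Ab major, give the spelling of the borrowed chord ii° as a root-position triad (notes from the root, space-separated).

The root, Bb, is scale degree 2 — the same note in Ab major and Ab minor; only the chord quality changes. Building the diminished chord from the parallel minor on Bb: Bb–Db–Fb.

Bb Db Fb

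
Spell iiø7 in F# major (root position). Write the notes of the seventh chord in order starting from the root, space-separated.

G# B D F#

The root, G#, is scale degree 2 — the same note in F# major and F# minor; only the chord quality changes. Building the half-diminished-seventh chord from the parallel minor on G#: G#–B–D–F#.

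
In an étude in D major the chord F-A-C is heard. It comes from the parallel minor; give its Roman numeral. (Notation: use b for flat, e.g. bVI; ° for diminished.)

bIII

In D major scale degree 3 is F#; F is its lowered form, from D minor. Diatonically D major has F#m (iii) on that degree; F–A–C is instead the major chord native to D minor, so it takes the label bIII.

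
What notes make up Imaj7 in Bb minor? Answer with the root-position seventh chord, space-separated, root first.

Bb D F A

The root, Bb, is scale degree 1 — the same note in Bb minor and Bb major; only the chord quality changes. Stacking thirds in Bb major on Bb gives Bb–D–F–A.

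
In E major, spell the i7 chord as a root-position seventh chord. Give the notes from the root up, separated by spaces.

E G B D

The root, E, is scale degree 1 — the same note in E major and E minor; only the chord quality changes. In E minor the chord on E is E–G–B–D.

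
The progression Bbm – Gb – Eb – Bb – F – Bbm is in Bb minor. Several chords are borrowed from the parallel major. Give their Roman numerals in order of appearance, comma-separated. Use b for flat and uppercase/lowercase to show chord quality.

Bb minor has the diatonic set Bbm, Cdim, Db, Ebm, F, Gb, Ab (with V from harmonic minor). Bbm, Gb and F all belong to that set. Eb (Eb–G–Bb) doesn't fit — on degree 4 Bb minor would have Ebm (iv). Eb is the degree-4 chord of Bb major, so it is the borrowed IV. Bb (Bb–D–F) doesn't fit — on degree 1 Bb minor would have Bbm (i). Bb is the degree-1 chord of Bb major, so it is the borrowed I.

IV, I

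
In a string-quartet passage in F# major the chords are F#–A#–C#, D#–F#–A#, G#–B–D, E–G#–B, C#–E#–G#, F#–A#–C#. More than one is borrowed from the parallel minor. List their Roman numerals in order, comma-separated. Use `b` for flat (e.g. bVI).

ii°, bVII

In F# major the diatonic chords are F#, G#m, A#m, B, C#, D#m, E#dim. F#–A#–C# = F#, D#–F#–A# = D#m and C#–E#–G# = C# all belong to that set. G#–B–D doesn't fit — on degree 2 F# major would have G#m (ii). G#dim is the degree-2 chord of F# minor, so it is the borrowed ii°. E–G#–B is not: scale degree 7 in F# major carries E#dim (vii°). In F# minor the chord on that degree is E, so here it functions as bVII, borrowed from the parallel minor.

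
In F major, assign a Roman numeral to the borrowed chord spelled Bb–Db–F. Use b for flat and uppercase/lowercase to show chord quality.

iv

Bb is scale degree 4 in F major. Bb–Db–F is a minor chord — the form found in F minor, not the diatonic IV (Bb). Borrowed into F major it is written iv.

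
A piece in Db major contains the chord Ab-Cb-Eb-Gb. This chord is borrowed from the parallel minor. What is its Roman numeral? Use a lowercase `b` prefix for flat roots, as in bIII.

The root Ab is the diatonic 5th degree of Db major; the borrowing shows in the chord quality. Diatonically Db major has Ab (V) on that degree; Ab–Cb–Eb–Gb is instead the minor-seventh chord native to Db minor, so it takes the label v7.

v7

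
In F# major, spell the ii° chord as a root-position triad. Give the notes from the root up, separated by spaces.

G# B D

The root, G#, is scale degree 2 — the same note in F# major and F# minor; only the chord quality changes. Building the diminished chord from the parallel minor on G#: G#–B–D.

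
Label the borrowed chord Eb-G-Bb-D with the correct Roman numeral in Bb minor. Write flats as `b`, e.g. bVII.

IVmaj7

Eb is scale degree 4 in Bb minor. Diatonically Bb minor has Ebm (iv) on that degree; Eb–G–Bb–D is instead the major-seventh chord native to Bb major, so it takes the label IVmaj7.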